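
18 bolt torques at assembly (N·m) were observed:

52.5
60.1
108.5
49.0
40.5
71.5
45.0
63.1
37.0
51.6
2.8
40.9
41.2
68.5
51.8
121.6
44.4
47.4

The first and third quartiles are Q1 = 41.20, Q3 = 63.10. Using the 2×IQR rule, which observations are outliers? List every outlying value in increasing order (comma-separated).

108.5, 121.6

IQR = Q3 − Q1 = 63.10 − 41.20 = 21.90.
Lower fence = Q1 − 2·IQR = 41.20 − 43.80 = -2.60.
Upper fence = Q3 + 2·IQR = 63.10 + 43.80 = 106.90.
108.5 > 106.90 → outlier.
121.6 > 106.90 → outlier.
All remaining values lie within [-2.60, 106.90].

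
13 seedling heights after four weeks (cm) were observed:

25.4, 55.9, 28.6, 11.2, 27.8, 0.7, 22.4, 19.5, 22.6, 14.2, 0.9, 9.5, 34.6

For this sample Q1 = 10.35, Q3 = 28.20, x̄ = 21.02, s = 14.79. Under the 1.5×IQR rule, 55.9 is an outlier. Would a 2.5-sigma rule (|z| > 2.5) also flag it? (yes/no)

no

z = (55.9 − 21.02) / 14.79 = 2.36.
|z| = 2.36 ≤ 2.5.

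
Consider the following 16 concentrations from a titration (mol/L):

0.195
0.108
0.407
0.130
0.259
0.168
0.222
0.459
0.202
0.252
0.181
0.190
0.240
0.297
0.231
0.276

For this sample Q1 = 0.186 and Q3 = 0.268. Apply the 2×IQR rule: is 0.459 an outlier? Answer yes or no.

IQR = Q3 − Q1 = 0.268 − 0.186 = 0.082.
Lower fence = Q1 − 2·IQR = 0.186 − 0.164 = 0.022.
Upper fence = Q3 + 2·IQR = 0.268 + 0.164 = 0.432.
0.459 lies above the upper fence.

yes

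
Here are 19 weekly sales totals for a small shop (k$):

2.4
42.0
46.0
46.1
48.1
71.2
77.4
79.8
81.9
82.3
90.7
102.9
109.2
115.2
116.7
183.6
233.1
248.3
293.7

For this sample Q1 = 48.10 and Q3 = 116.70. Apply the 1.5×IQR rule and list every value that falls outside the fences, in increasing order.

IQR = Q3 − Q1 = 116.70 − 48.10 = 68.60.
Lower fence = Q1 − 1.5·IQR = 48.10 − 102.90 = -54.80.
Upper fence = Q3 + 1.5·IQR = 116.70 + 102.90 = 219.60.
233.1 > 219.60 → outlier.
248.3 > 219.60 → outlier.
293.7 > 219.60 → outlier.
All remaining values lie within [-54.80, 219.60].

233.1, 248.3, 293.7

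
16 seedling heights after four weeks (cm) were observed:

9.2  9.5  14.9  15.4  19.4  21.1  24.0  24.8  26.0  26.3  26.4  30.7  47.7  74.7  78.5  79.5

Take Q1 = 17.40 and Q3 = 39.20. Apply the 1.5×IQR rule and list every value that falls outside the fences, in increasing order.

IQR = Q3 − Q1 = 39.20 − 17.40 = 21.80.
Lower fence = Q1 − 1.5·IQR = 17.40 − 32.70 = -15.30.
Upper fence = Q3 + 1.5·IQR = 39.20 + 32.70 = 71.90.
74.7 > 71.90 → outlier.
78.5 > 71.90 → outlier.
79.5 > 71.90 → outlier.
All remaining values lie within [-15.30, 71.90].

74.7, 78.5, 79.5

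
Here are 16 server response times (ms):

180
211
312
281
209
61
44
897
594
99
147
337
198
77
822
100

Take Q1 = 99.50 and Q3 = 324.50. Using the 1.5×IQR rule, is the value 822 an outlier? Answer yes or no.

yes

IQR = Q3 − Q1 = 324.50 − 99.50 = 225.00.
Lower fence = Q1 − 1.5·IQR = 99.50 − 337.50 = -238.00.
Upper fence = Q3 + 1.5·IQR = 324.50 + 337.50 = 662.00.
822 lies above the upper fence.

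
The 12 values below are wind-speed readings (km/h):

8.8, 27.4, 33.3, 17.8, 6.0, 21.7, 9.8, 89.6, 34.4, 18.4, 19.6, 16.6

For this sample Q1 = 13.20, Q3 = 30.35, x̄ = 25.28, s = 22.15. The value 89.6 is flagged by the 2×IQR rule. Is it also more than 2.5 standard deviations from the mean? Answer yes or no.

z = (89.6 − 25.28) / 22.15 = 2.90.
|z| = 2.90 > 2.5.

yes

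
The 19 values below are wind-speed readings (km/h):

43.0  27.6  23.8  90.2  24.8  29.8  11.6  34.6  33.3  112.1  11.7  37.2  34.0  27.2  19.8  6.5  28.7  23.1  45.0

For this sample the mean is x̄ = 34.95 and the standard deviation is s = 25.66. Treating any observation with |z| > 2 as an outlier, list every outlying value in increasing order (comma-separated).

90.2, 112.1

Cutoffs at x̄ ± 2s: 34.95 ± 2·25.66 = [-16.37, 86.27].
90.2: z = 2.15, |z| > 2 → outlier.
112.1: z = 3.01, |z| > 2 → outlier.
Every other value lies within [-16.37, 86.27].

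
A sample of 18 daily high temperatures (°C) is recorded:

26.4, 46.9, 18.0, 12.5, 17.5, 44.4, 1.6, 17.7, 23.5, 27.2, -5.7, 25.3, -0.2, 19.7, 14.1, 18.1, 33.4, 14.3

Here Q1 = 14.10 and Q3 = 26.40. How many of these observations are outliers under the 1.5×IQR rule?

2

IQR = 12.30; fences at 14.10 − 18.45 = -4.35 and 26.40 + 18.45 = 44.85.
Outside the cutoffs: -5.7, 46.9.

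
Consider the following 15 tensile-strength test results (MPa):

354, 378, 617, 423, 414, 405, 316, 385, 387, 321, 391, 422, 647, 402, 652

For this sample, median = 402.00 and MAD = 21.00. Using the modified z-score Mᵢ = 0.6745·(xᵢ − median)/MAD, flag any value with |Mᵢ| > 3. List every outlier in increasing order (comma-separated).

|Mᵢ| > 3 ⇔ |xᵢ − 402.00| > 3·21.00/0.6745 = 93.40.
So outliers lie outside [308.60, 495.40].
617: M = 6.91 → outlier.
647: M = 7.87 → outlier.
652: M = 8.03 → outlier.

617, 647, 652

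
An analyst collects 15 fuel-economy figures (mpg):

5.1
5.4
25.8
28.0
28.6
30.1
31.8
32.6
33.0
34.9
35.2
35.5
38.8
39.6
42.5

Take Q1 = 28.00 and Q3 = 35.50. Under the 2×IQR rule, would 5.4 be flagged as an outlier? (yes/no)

yes

IQR = Q3 − Q1 = 35.50 − 28.00 = 7.50.
Lower fence = Q1 − 2·IQR = 28.00 − 15.00 = 13.00.
Upper fence = Q3 + 2·IQR = 35.50 + 15.00 = 50.50.
5.4 lies below the lower fence.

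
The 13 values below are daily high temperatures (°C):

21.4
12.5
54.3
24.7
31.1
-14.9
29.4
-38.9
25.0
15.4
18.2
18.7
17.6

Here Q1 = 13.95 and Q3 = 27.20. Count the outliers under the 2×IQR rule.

IQR = 13.25; fences at 13.95 − 26.50 = -12.55 and 27.20 + 26.50 = 53.70.
Outside the cutoffs: -38.9, -14.9, 54.3.

3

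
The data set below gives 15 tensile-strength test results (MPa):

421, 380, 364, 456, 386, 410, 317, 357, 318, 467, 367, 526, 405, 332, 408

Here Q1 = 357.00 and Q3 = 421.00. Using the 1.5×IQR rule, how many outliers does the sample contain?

1

IQR = 64.00; fences at 357.00 − 96.00 = 261.00 and 421.00 + 96.00 = 517.00.
Outside the cutoffs: 526.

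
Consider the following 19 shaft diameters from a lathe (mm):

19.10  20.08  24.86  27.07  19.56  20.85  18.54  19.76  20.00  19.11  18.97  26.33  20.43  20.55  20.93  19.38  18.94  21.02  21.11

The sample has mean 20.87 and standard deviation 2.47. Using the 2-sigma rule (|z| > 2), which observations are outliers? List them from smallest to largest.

26.33, 27.07

Cutoffs at x̄ ± 2s: 20.87 ± 2·2.47 = [15.93, 25.81].
26.33: z = 2.21, |z| > 2 → outlier.
27.07: z = 2.51, |z| > 2 → outlier.
Every other value lies within [15.93, 25.81].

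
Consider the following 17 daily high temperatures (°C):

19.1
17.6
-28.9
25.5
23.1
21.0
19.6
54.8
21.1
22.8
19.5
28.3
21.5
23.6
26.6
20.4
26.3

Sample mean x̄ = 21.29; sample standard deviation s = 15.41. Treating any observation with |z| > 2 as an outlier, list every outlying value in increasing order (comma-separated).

Cutoffs at x̄ ± 2s: 21.29 ± 2·15.41 = [-9.53, 52.11].
-28.9: z = -3.26, |z| > 2 → outlier.
54.8: z = 2.17, |z| > 2 → outlier.
Every other value lies within [-9.53, 52.11].

-28.9, 54.8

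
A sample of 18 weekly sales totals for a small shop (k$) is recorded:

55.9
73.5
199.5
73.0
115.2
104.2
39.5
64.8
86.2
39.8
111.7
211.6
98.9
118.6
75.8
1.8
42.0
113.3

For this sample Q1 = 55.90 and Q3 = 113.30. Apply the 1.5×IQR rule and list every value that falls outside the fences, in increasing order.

IQR = Q3 − Q1 = 113.30 − 55.90 = 57.40.
Lower fence = Q1 − 1.5·IQR = 55.90 − 86.10 = -30.20.
Upper fence = Q3 + 1.5·IQR = 113.30 + 86.10 = 199.40.
199.5 > 199.40 → outlier.
211.6 > 199.40 → outlier.
All remaining values lie within [-30.20, 199.40].

199.5, 211.6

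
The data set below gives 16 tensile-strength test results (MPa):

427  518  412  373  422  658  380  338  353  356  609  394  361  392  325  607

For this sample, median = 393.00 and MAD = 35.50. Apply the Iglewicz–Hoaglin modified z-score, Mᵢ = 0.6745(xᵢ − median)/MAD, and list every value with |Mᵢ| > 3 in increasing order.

|Mᵢ| > 3 ⇔ |xᵢ − 393.00| > 3·35.50/0.6745 = 157.89.
So outliers lie outside [235.11, 550.89].
607: M = 4.07 → outlier.
609: M = 4.10 → outlier.
658: M = 5.04 → outlier.

607, 609, 658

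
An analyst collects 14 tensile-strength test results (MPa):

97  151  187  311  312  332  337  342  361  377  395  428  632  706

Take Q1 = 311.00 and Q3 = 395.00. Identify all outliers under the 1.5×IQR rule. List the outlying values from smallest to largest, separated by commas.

97, 151, 632, 706

IQR = Q3 − Q1 = 395.00 − 311.00 = 84.00.
Lower fence = Q1 − 1.5·IQR = 311.00 − 126.00 = 185.00.
Upper fence = Q3 + 1.5·IQR = 395.00 + 126.00 = 521.00.
97 < 185.00 → outlier.
151 < 185.00 → outlier.
632 > 521.00 → outlier.
706 > 521.00 → outlier.
All remaining values lie within [185.00, 521.00].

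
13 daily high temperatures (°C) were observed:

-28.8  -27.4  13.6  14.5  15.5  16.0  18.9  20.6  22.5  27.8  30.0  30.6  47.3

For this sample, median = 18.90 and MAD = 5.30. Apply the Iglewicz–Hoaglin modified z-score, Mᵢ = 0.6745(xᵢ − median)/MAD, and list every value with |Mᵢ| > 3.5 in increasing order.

-28.8, -27.4, 47.3

|Mᵢ| > 3.5 ⇔ |xᵢ − 18.90| > 3.5·5.30/0.6745 = 27.50.
So outliers lie outside [-8.60, 46.40].
-28.8: M = -6.07 → outlier.
-27.4: M = -5.89 → outlier.
47.3: M = 3.61 → outlier.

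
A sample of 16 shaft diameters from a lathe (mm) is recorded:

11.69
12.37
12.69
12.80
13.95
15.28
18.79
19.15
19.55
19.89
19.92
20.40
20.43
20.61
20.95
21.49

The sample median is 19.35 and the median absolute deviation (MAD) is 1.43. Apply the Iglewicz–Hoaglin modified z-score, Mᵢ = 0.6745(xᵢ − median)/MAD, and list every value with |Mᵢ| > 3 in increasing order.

|Mᵢ| > 3 ⇔ |xᵢ − 19.35| > 3·1.43/0.6745 = 6.36.
So outliers lie outside [12.99, 25.71].
11.69: M = -3.61 → outlier.
12.37: M = -3.29 → outlier.
12.69: M = -3.14 → outlier.
12.80: M = -3.09 → outlier.

11.69, 12.37, 12.69, 12.80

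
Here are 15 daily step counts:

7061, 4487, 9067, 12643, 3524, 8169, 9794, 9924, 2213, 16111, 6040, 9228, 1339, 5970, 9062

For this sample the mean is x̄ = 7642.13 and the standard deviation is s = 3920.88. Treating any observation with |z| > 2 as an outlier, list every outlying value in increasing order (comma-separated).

16111

Cutoffs at x̄ ± 2s: 7642.13 ± 2·3920.88 = [-199.63, 15483.89].
16111: z = 2.16, |z| > 2 → outlier.
Every other value lies within [-199.63, 15483.89].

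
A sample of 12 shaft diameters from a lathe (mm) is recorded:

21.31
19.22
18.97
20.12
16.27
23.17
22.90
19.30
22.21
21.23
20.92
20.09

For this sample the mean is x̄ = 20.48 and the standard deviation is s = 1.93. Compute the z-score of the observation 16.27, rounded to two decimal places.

-2.18

z = (16.27 − 20.48) / 1.93 = -2.18.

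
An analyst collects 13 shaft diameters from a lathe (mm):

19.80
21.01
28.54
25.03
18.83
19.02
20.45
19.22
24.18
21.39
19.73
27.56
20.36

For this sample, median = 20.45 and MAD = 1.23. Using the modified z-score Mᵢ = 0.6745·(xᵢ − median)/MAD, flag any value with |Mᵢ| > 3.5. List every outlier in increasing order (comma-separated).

27.56, 28.54

|Mᵢ| > 3.5 ⇔ |xᵢ − 20.45| > 3.5·1.23/0.6745 = 6.38.
So outliers lie outside [14.07, 26.83].
27.56: M = 3.90 → outlier.
28.54: M = 4.44 → outlier.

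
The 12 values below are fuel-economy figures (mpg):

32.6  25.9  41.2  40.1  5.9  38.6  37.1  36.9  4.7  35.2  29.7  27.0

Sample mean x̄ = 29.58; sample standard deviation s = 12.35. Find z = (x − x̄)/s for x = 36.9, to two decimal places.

z = (36.9 − 29.58) / 12.35 = 0.59.

0.59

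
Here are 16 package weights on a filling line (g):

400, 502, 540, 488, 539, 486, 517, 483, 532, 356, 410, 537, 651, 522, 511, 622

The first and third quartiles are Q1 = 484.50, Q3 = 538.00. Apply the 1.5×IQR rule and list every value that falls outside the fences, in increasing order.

IQR = Q3 − Q1 = 538.00 − 484.50 = 53.50.
Lower fence = Q1 − 1.5·IQR = 484.50 − 80.25 = 404.25.
Upper fence = Q3 + 1.5·IQR = 538.00 + 80.25 = 618.25.
356 < 404.25 → outlier.
400 < 404.25 → outlier.
622 > 618.25 → outlier.
651 > 618.25 → outlier.
All remaining values lie within [404.25, 618.25].

356, 400, 622, 651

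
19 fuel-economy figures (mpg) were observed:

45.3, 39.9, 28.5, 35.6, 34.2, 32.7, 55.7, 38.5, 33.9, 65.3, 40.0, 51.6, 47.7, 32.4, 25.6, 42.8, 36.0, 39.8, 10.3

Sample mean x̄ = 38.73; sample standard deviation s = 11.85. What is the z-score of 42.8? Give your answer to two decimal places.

z = (42.8 − 38.73) / 11.85 = 0.34.

0.34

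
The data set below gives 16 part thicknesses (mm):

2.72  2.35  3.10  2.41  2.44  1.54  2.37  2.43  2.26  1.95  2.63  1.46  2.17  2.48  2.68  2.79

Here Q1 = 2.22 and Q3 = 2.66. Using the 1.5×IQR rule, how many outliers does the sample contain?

2

IQR = 0.44; fences at 2.22 − 0.66 = 1.56 and 2.66 + 0.66 = 3.32.
Outside the cutoffs: 1.46, 1.54.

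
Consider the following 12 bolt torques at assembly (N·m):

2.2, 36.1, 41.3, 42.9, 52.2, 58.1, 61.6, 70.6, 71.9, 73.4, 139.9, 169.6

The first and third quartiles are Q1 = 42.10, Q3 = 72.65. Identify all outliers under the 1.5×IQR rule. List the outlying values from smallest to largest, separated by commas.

139.9, 169.6

IQR = Q3 − Q1 = 72.65 − 42.10 = 30.55.
Lower fence = Q1 − 1.5·IQR = 42.10 − 45.825 = -3.725.
Upper fence = Q3 + 1.5·IQR = 72.65 + 45.825 = 118.475.
139.9 > 118.475 → outlier.
169.6 > 118.475 → outlier.
All remaining values lie within [-3.725, 118.475].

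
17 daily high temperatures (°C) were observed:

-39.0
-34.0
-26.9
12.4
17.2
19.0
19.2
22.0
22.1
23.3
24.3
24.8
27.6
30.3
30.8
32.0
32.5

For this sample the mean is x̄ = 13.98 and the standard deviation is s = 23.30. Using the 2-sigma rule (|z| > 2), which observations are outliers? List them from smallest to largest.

-39.0, -34.0

Cutoffs at x̄ ± 2s: 13.98 ± 2·23.30 = [-32.62, 60.58].
-39.0: z = -2.27, |z| > 2 → outlier.
-34.0: z = -2.06, |z| > 2 → outlier.
Every other value lies within [-32.62, 60.58].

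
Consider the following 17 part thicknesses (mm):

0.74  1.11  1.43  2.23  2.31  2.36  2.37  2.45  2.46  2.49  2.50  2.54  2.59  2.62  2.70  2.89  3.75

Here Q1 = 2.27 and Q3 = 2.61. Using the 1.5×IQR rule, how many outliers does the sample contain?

4

IQR = 0.34; fences at 2.27 − 0.51 = 1.76 and 2.61 + 0.51 = 3.12.
Outside the cutoffs: 0.74, 1.11, 1.43, 3.75.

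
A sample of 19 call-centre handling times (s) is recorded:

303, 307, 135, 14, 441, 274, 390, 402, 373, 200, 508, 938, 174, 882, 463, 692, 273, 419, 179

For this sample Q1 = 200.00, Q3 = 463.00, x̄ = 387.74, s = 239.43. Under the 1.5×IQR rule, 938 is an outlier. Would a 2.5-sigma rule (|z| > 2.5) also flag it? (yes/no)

z = (938 − 387.74) / 239.43 = 2.30.
|z| = 2.30 ≤ 2.5.

no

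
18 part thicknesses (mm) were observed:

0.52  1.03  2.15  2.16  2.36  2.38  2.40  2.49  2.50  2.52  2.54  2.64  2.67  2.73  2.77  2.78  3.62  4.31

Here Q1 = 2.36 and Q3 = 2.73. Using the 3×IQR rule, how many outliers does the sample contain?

3

IQR = 0.37; fences at 2.36 − 1.11 = 1.25 and 2.73 + 1.11 = 3.84.
Outside the cutoffs: 0.52, 1.03, 4.31.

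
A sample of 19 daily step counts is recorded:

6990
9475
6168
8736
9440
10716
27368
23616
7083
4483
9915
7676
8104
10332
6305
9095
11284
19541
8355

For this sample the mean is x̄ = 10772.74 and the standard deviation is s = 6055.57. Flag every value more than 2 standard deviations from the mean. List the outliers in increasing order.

23616, 27368

Cutoffs at x̄ ± 2s: 10772.74 ± 2·6055.57 = [-1338.40, 22883.88].
23616: z = 2.12, |z| > 2 → outlier.
27368: z = 2.74, |z| > 2 → outlier.
Every other value lies within [-1338.40, 22883.88].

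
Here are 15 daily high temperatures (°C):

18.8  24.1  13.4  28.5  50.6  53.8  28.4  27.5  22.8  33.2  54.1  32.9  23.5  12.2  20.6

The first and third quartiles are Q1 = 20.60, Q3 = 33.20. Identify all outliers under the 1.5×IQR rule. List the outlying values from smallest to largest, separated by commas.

53.8, 54.1

IQR = Q3 − Q1 = 33.20 − 20.60 = 12.60.
Lower fence = Q1 − 1.5·IQR = 20.60 − 18.90 = 1.70.
Upper fence = Q3 + 1.5·IQR = 33.20 + 18.90 = 52.10.
53.8 > 52.10 → outlier.
54.1 > 52.10 → outlier.
All remaining values lie within [1.70, 52.10].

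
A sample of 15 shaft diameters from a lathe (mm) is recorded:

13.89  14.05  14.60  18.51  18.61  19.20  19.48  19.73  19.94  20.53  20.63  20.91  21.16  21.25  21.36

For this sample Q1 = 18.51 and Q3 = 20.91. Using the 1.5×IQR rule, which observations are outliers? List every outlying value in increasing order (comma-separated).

13.89, 14.05, 14.60

IQR = Q3 − Q1 = 20.91 − 18.51 = 2.40.
Lower fence = Q1 − 1.5·IQR = 18.51 − 3.60 = 14.91.
Upper fence = Q3 + 1.5·IQR = 20.91 + 3.60 = 24.51.
13.89 < 14.91 → outlier.
14.05 < 14.91 → outlier.
14.60 < 14.91 → outlier.
All remaining values lie within [14.91, 24.51].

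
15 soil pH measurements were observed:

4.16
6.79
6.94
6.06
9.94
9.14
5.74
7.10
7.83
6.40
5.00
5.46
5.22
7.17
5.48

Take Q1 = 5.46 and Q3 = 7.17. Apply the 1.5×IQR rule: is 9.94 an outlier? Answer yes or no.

IQR = Q3 − Q1 = 7.17 − 5.46 = 1.71.
Lower fence = Q1 − 1.5·IQR = 5.46 − 2.565 = 2.895.
Upper fence = Q3 + 1.5·IQR = 7.17 + 2.565 = 9.735.
9.94 lies above the upper fence.

yes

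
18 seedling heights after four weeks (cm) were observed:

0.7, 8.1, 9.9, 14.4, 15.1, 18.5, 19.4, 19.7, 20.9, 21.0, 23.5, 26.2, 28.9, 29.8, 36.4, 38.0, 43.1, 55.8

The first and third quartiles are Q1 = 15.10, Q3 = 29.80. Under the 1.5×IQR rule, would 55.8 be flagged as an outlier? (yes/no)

yes

IQR = Q3 − Q1 = 29.80 − 15.10 = 14.70.
Lower fence = Q1 − 1.5·IQR = 15.10 − 22.05 = -6.95.
Upper fence = Q3 + 1.5·IQR = 29.80 + 22.05 = 51.85.
55.8 lies above the upper fence.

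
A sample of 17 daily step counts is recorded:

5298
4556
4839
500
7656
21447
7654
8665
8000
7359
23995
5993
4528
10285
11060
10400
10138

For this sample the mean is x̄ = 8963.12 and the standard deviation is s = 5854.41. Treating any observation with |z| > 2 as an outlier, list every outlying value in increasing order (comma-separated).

Cutoffs at x̄ ± 2s: 8963.12 ± 2·5854.41 = [-2745.70, 20671.94].
21447: z = 2.13, |z| > 2 → outlier.
23995: z = 2.57, |z| > 2 → outlier.
Every other value lies within [-2745.70, 20671.94].

21447, 23995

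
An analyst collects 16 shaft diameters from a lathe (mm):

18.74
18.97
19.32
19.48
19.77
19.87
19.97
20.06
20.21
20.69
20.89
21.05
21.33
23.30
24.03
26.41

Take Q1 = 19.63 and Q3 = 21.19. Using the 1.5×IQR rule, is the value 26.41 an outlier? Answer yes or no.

IQR = Q3 − Q1 = 21.19 − 19.63 = 1.56.
Lower fence = Q1 − 1.5·IQR = 19.63 − 2.34 = 17.29.
Upper fence = Q3 + 1.5·IQR = 21.19 + 2.34 = 23.53.
26.41 lies above the upper fence.

yes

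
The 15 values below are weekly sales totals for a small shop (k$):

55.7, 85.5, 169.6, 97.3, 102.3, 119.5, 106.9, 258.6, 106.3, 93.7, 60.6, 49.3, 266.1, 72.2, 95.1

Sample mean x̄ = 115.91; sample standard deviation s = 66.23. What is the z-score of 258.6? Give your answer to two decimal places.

2.15

z = (258.6 − 115.91) / 66.23 = 2.15.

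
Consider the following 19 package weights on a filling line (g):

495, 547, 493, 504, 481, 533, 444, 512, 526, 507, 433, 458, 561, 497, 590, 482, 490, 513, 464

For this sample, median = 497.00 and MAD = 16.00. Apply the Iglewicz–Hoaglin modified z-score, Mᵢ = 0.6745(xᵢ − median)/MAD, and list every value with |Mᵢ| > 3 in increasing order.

590

|Mᵢ| > 3 ⇔ |xᵢ − 497.00| > 3·16.00/0.6745 = 71.16.
So outliers lie outside [425.84, 568.16].
590: M = 3.92 → outlier.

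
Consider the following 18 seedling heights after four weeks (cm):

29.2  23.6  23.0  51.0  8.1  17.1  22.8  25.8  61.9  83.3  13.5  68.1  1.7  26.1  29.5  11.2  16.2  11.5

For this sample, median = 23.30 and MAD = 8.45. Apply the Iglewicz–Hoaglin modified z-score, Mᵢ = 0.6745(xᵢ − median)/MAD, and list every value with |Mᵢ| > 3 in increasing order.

61.9, 68.1, 83.3

|Mᵢ| > 3 ⇔ |xᵢ − 23.30| > 3·8.45/0.6745 = 37.58.
So outliers lie outside [-14.28, 60.88].
61.9: M = 3.08 → outlier.
68.1: M = 3.58 → outlier.
83.3: M = 4.79 → outlier.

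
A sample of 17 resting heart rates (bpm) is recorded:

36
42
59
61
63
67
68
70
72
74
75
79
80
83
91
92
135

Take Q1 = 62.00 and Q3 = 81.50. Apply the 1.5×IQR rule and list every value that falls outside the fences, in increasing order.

IQR = Q3 − Q1 = 81.50 − 62.00 = 19.50.
Lower fence = Q1 − 1.5·IQR = 62.00 − 29.25 = 32.75.
Upper fence = Q3 + 1.5·IQR = 81.50 + 29.25 = 110.75.
135 > 110.75 → outlier.
All remaining values lie within [32.75, 110.75].

135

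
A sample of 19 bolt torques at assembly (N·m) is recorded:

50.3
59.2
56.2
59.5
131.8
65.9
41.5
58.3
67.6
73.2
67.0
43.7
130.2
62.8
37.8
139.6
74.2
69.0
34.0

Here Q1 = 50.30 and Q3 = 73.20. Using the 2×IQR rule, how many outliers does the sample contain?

3

IQR = 22.90; fences at 50.30 − 45.80 = 4.50 and 73.20 + 45.80 = 119.00.
Outside the cutoffs: 130.2, 131.8, 139.6.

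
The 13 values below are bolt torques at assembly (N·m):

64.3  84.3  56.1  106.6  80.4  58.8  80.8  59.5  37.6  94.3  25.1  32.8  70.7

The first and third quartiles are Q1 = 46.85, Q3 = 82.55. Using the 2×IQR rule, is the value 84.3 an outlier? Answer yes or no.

IQR = Q3 − Q1 = 82.55 − 46.85 = 35.70.
Lower fence = Q1 − 2·IQR = 46.85 − 71.40 = -24.55.
Upper fence = Q3 + 2·IQR = 82.55 + 71.40 = 153.95.
84.3 lies within [-24.55, 153.95].

no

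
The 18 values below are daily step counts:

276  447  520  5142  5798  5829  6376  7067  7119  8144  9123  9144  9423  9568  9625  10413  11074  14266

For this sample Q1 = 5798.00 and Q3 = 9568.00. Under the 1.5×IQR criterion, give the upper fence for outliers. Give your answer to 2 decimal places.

IQR = Q3 − Q1 = 9568.00 − 5798.00 = 3770.00.
Lower fence = Q1 − 1.5·IQR = 5798.00 − 5655.00 = 143.00.
Upper fence = Q3 + 1.5·IQR = 9568.00 + 5655.00 = 15223.00.

15223.00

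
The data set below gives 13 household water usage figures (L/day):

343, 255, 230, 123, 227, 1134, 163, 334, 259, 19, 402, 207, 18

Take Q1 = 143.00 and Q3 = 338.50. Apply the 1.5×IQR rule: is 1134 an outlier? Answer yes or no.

IQR = Q3 − Q1 = 338.50 − 143.00 = 195.50.
Lower fence = Q1 − 1.5·IQR = 143.00 − 293.25 = -150.25.
Upper fence = Q3 + 1.5·IQR = 338.50 + 293.25 = 631.75.
1134 lies above the upper fence.

yes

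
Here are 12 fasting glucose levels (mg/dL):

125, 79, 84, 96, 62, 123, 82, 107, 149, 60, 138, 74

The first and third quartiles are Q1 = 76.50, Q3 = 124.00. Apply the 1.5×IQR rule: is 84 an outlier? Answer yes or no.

IQR = Q3 − Q1 = 124.00 − 76.50 = 47.50.
Lower fence = Q1 − 1.5·IQR = 76.50 − 71.25 = 5.25.
Upper fence = Q3 + 1.5·IQR = 124.00 + 71.25 = 195.25.
84 lies within [5.25, 195.25].

no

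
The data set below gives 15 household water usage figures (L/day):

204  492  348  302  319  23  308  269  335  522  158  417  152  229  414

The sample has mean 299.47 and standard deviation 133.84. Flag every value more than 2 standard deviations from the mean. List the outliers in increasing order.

23

Cutoffs at x̄ ± 2s: 299.47 ± 2·133.84 = [31.79, 567.15].
23: z = -2.07, |z| > 2 → outlier.
Every other value lies within [31.79, 567.15].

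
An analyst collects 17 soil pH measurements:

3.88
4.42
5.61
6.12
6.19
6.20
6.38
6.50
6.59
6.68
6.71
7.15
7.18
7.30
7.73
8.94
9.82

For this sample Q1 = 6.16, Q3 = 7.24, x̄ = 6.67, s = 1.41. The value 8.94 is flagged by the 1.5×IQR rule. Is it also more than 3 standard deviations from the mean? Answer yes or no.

no

z = (8.94 − 6.67) / 1.41 = 1.61.
|z| = 1.61 ≤ 3.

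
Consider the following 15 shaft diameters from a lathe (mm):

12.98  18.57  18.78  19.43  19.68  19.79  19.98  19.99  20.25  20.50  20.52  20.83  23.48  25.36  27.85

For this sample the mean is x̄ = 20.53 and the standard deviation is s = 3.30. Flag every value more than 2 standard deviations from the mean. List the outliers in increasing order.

Cutoffs at x̄ ± 2s: 20.53 ± 2·3.30 = [13.93, 27.13].
12.98: z = -2.29, |z| > 2 → outlier.
27.85: z = 2.22, |z| > 2 → outlier.
Every other value lies within [13.93, 27.13].

12.98, 27.85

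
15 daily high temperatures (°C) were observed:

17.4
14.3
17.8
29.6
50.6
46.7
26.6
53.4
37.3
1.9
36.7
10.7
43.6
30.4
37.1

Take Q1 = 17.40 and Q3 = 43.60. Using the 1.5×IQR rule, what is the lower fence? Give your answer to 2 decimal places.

IQR = Q3 − Q1 = 43.60 − 17.40 = 26.20.
Lower fence = Q1 − 1.5·IQR = 17.40 − 39.30 = -21.90.
Upper fence = Q3 + 1.5·IQR = 43.60 + 39.30 = 82.90.

-21.90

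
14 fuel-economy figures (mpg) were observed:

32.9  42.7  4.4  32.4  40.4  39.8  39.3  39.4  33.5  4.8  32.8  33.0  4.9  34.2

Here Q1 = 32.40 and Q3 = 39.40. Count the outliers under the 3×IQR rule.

IQR = 7.00; fences at 32.40 − 21.00 = 11.40 and 39.40 + 21.00 = 60.40.
Outside the cutoffs: 4.4, 4.8, 4.9.

3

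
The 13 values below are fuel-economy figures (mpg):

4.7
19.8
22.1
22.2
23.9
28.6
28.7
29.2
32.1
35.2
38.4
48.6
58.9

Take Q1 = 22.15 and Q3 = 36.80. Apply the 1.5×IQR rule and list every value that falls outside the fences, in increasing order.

IQR = Q3 − Q1 = 36.80 − 22.15 = 14.65.
Lower fence = Q1 − 1.5·IQR = 22.15 − 21.975 = 0.175.
Upper fence = Q3 + 1.5·IQR = 36.80 + 21.975 = 58.775.
58.9 > 58.775 → outlier.
All remaining values lie within [0.175, 58.775].

58.9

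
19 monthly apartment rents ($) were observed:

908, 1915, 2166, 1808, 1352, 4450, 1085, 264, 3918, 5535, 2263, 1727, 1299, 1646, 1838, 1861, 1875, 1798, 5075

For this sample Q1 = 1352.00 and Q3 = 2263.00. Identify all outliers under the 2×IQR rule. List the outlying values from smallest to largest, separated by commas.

IQR = Q3 − Q1 = 2263.00 − 1352.00 = 911.00.
Lower fence = Q1 − 2·IQR = 1352.00 − 1822.00 = -470.00.
Upper fence = Q3 + 2·IQR = 2263.00 + 1822.00 = 4085.00.
4450 > 4085.00 → outlier.
5075 > 4085.00 → outlier.
5535 > 4085.00 → outlier.
All remaining values lie within [-470.00, 4085.00].

4450, 5075, 5535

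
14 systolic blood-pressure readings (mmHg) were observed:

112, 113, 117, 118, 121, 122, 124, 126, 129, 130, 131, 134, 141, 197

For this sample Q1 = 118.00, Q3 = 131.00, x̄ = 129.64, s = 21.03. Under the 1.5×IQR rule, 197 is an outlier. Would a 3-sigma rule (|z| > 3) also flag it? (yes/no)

yes

z = (197 − 129.64) / 21.03 = 3.20.
|z| = 3.20 > 3.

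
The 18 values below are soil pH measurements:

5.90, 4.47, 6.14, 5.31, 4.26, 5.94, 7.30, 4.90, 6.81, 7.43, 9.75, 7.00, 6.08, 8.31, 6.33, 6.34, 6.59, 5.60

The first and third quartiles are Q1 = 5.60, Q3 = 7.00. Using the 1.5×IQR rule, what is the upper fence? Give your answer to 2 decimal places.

9.10

IQR = Q3 − Q1 = 7.00 − 5.60 = 1.40.
Lower fence = Q1 − 1.5·IQR = 5.60 − 2.10 = 3.50.
Upper fence = Q3 + 1.5·IQR = 7.00 + 2.10 = 9.10.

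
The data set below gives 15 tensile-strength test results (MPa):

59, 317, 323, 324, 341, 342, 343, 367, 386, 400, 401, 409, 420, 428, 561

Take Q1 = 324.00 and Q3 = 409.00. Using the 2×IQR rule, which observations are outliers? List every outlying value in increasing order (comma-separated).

59

IQR = Q3 − Q1 = 409.00 − 324.00 = 85.00.
Lower fence = Q1 − 2·IQR = 324.00 − 170.00 = 154.00.
Upper fence = Q3 + 2·IQR = 409.00 + 170.00 = 579.00.
59 < 154.00 → outlier.
All remaining values lie within [154.00, 579.00].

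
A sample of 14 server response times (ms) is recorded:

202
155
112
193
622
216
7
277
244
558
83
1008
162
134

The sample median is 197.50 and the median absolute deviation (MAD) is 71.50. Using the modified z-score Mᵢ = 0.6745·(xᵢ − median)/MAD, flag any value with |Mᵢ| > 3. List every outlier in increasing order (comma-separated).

558, 622, 1008

|Mᵢ| > 3 ⇔ |xᵢ − 197.50| > 3·71.50/0.6745 = 318.01.
So outliers lie outside [-120.51, 515.51].
558: M = 3.40 → outlier.
622: M = 4.00 → outlier.
1008: M = 7.65 → outlier.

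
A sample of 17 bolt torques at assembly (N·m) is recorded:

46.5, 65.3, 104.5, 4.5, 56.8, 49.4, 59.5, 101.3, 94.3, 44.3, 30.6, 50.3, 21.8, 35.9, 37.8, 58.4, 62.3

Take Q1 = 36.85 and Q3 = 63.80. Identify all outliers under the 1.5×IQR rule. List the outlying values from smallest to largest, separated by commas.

IQR = Q3 − Q1 = 63.80 − 36.85 = 26.95.
Lower fence = Q1 − 1.5·IQR = 36.85 − 40.425 = -3.575.
Upper fence = Q3 + 1.5·IQR = 63.80 + 40.425 = 104.225.
104.5 > 104.225 → outlier.
All remaining values lie within [-3.575, 104.225].

104.5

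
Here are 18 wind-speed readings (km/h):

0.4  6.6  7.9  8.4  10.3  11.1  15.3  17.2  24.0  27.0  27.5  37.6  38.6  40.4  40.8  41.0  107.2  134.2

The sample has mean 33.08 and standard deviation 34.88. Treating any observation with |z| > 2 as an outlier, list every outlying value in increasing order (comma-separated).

Cutoffs at x̄ ± 2s: 33.08 ± 2·34.88 = [-36.68, 102.84].
107.2: z = 2.13, |z| > 2 → outlier.
134.2: z = 2.90, |z| > 2 → outlier.
Every other value lies within [-36.68, 102.84].

107.2, 134.2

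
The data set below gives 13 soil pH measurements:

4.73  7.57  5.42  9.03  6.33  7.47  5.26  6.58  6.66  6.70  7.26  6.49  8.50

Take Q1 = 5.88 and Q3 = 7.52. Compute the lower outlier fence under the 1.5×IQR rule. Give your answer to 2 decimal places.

IQR = Q3 − Q1 = 7.52 − 5.88 = 1.64.
Lower fence = Q1 − 1.5·IQR = 5.88 − 2.46 = 3.42.
Upper fence = Q3 + 1.5·IQR = 7.52 + 2.46 = 9.98.

3.42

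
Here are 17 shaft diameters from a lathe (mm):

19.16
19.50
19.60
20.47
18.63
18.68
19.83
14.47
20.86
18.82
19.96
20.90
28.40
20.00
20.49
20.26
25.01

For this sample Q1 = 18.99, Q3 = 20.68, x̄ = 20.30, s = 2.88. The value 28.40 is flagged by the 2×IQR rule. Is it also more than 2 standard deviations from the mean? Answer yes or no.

z = (28.40 − 20.30) / 2.88 = 2.81.
|z| = 2.81 > 2.

yes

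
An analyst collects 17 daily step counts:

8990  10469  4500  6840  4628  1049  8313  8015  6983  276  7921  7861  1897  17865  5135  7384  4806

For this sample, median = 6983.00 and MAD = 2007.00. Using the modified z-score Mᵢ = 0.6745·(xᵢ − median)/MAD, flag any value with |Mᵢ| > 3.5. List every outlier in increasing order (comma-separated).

17865

|Mᵢ| > 3.5 ⇔ |xᵢ − 6983.00| > 3.5·2007.00/0.6745 = 10414.38.
So outliers lie outside [-3431.38, 17397.38].
17865: M = 3.66 → outlier.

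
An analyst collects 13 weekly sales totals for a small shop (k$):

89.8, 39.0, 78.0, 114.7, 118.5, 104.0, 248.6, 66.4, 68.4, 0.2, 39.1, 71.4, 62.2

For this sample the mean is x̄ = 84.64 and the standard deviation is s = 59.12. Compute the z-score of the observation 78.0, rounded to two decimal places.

z = (78.0 − 84.64) / 59.12 = -0.11.

-0.11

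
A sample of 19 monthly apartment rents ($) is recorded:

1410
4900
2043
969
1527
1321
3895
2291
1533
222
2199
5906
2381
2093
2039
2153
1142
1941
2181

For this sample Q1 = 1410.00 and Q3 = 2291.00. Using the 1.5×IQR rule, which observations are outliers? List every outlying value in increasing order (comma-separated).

3895, 4900, 5906

IQR = Q3 − Q1 = 2291.00 − 1410.00 = 881.00.
Lower fence = Q1 − 1.5·IQR = 1410.00 − 1321.50 = 88.50.
Upper fence = Q3 + 1.5·IQR = 2291.00 + 1321.50 = 3612.50.
3895 > 3612.50 → outlier.
4900 > 3612.50 → outlier.
5906 > 3612.50 → outlier.
All remaining values lie within [88.50, 3612.50].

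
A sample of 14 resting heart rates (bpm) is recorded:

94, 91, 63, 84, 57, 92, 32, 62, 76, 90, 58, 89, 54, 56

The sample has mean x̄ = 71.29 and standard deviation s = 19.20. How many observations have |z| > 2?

1

Cutoffs: x̄ ± 2s = [32.89, 109.69].
Outside the cutoffs: 32.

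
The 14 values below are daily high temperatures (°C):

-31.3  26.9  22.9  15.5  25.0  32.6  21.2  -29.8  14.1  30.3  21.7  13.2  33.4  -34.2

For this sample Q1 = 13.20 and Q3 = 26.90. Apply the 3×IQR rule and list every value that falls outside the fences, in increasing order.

IQR = Q3 − Q1 = 26.90 − 13.20 = 13.70.
Lower fence = Q1 − 3·IQR = 13.20 − 41.10 = -27.90.
Upper fence = Q3 + 3·IQR = 26.90 + 41.10 = 68.00.
-34.2 < -27.90 → outlier.
-31.3 < -27.90 → outlier.
-29.8 < -27.90 → outlier.
All remaining values lie within [-27.90, 68.00].

-34.2, -31.3, -29.8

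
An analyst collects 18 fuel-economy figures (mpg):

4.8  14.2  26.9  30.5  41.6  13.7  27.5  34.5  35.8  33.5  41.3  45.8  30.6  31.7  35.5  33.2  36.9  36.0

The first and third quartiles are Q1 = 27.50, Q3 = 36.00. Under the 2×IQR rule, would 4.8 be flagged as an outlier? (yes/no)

IQR = Q3 − Q1 = 36.00 − 27.50 = 8.50.
Lower fence = Q1 − 2·IQR = 27.50 − 17.00 = 10.50.
Upper fence = Q3 + 2·IQR = 36.00 + 17.00 = 53.00.
4.8 lies below the lower fence.

yes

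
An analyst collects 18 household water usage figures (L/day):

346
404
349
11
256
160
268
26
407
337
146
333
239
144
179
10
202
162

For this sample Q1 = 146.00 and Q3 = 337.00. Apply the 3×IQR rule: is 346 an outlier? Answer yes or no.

IQR = Q3 − Q1 = 337.00 − 146.00 = 191.00.
Lower fence = Q1 − 3·IQR = 146.00 − 573.00 = -427.00.
Upper fence = Q3 + 3·IQR = 337.00 + 573.00 = 910.00.
346 lies within [-427.00, 910.00].

no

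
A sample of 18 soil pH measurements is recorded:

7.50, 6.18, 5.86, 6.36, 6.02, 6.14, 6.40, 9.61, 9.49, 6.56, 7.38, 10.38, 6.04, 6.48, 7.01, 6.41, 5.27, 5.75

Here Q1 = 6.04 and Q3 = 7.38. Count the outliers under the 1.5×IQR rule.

IQR = 1.34; fences at 6.04 − 2.01 = 4.03 and 7.38 + 2.01 = 9.39.
Outside the cutoffs: 9.49, 9.61, 10.38.

3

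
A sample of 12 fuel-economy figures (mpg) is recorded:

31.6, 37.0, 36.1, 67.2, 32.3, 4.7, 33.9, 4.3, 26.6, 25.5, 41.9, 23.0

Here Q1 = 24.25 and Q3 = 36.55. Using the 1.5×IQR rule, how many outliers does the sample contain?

IQR = 12.30; fences at 24.25 − 18.45 = 5.80 and 36.55 + 18.45 = 55.00.
Outside the cutoffs: 4.3, 4.7, 67.2.

3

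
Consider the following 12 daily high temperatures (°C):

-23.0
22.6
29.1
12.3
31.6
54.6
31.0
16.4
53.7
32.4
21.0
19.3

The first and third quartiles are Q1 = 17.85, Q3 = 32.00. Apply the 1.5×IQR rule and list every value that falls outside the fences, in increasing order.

-23.0, 53.7, 54.6

IQR = Q3 − Q1 = 32.00 − 17.85 = 14.15.
Lower fence = Q1 − 1.5·IQR = 17.85 − 21.225 = -3.375.
Upper fence = Q3 + 1.5·IQR = 32.00 + 21.225 = 53.225.
-23.0 < -3.375 → outlier.
53.7 > 53.225 → outlier.
54.6 > 53.225 → outlier.
All remaining values lie within [-3.375, 53.225].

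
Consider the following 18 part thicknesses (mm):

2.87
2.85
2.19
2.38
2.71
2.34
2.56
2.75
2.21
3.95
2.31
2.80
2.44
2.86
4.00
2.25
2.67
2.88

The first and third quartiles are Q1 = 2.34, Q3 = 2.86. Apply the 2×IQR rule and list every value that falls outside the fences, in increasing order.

3.95, 4.00

IQR = Q3 − Q1 = 2.86 − 2.34 = 0.52.
Lower fence = Q1 − 2·IQR = 2.34 − 1.04 = 1.30.
Upper fence = Q3 + 2·IQR = 2.86 + 1.04 = 3.90.
3.95 > 3.90 → outlier.
4.00 > 3.90 → outlier.
All remaining values lie within [1.30, 3.90].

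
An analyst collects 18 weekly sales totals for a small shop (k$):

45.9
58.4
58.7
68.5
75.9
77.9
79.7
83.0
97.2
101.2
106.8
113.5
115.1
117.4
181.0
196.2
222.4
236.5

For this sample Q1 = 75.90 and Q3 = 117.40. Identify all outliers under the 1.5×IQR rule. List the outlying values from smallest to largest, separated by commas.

IQR = Q3 − Q1 = 117.40 − 75.90 = 41.50.
Lower fence = Q1 − 1.5·IQR = 75.90 − 62.25 = 13.65.
Upper fence = Q3 + 1.5·IQR = 117.40 + 62.25 = 179.65.
181.0 > 179.65 → outlier.
196.2 > 179.65 → outlier.
222.4 > 179.65 → outlier.
236.5 > 179.65 → outlier.
All remaining values lie within [13.65, 179.65].

181.0, 196.2, 222.4, 236.5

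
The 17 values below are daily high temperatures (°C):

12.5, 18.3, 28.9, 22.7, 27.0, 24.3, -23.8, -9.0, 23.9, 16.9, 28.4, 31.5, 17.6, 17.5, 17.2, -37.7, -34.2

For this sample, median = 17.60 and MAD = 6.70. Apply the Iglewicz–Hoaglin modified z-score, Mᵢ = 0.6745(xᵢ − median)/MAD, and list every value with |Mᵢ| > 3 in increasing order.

-37.7, -34.2, -23.8

|Mᵢ| > 3 ⇔ |xᵢ − 17.60| > 3·6.70/0.6745 = 29.80.
So outliers lie outside [-12.20, 47.40].
-37.7: M = -5.57 → outlier.
-34.2: M = -5.21 → outlier.
-23.8: M = -4.17 → outlier.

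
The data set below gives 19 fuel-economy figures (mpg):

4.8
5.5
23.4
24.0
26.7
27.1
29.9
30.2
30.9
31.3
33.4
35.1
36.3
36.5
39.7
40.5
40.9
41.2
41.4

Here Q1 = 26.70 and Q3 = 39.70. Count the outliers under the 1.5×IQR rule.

2

IQR = 13.00; fences at 26.70 − 19.50 = 7.20 and 39.70 + 19.50 = 59.20.
Outside the cutoffs: 4.8, 5.5.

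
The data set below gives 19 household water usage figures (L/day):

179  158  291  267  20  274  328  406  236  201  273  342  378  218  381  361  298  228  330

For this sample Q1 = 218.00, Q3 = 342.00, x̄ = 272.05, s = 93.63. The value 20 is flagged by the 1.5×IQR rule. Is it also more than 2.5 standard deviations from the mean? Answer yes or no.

z = (20 − 272.05) / 93.63 = -2.69.
|z| = 2.69 > 2.5.

yes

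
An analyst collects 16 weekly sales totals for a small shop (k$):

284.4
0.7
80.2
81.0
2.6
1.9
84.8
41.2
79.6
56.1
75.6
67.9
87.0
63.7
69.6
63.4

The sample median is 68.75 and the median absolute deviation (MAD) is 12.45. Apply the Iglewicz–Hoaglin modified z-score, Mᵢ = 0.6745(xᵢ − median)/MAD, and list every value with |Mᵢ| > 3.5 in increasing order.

|Mᵢ| > 3.5 ⇔ |xᵢ − 68.75| > 3.5·12.45/0.6745 = 64.60.
So outliers lie outside [4.15, 133.35].
0.7: M = -3.69 → outlier.
1.9: M = -3.62 → outlier.
2.6: M = -3.58 → outlier.
284.4: M = 11.68 → outlier.

0.7, 1.9, 2.6, 284.4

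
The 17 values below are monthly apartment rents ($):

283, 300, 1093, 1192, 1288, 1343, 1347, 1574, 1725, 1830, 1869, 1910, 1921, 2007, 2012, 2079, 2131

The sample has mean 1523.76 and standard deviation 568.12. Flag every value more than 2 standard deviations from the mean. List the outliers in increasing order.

283, 300

Cutoffs at x̄ ± 2s: 1523.76 ± 2·568.12 = [387.52, 2660.00].
283: z = -2.18, |z| > 2 → outlier.
300: z = -2.15, |z| > 2 → outlier.
Every other value lies within [387.52, 2660.00].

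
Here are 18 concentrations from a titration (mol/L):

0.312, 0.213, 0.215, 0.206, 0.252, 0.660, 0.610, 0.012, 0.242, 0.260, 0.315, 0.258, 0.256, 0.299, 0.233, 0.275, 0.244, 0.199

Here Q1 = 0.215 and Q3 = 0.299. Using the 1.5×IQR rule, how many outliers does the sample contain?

3

IQR = 0.084; fences at 0.215 − 0.126 = 0.089 and 0.299 + 0.126 = 0.425.
Outside the cutoffs: 0.012, 0.610, 0.660.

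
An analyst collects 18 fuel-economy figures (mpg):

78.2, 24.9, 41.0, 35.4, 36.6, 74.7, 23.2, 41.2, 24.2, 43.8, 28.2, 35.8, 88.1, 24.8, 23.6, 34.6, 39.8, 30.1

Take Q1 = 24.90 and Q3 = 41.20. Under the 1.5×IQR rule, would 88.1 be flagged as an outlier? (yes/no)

IQR = Q3 − Q1 = 41.20 − 24.90 = 16.30.
Lower fence = Q1 − 1.5·IQR = 24.90 − 24.45 = 0.45.
Upper fence = Q3 + 1.5·IQR = 41.20 + 24.45 = 65.65.
88.1 lies above the upper fence.

yes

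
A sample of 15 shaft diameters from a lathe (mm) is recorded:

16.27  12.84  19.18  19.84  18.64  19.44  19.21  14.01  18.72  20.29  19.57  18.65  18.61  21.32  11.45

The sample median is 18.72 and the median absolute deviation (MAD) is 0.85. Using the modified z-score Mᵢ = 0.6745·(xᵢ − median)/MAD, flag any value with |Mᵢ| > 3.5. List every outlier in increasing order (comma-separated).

11.45, 12.84, 14.01

|Mᵢ| > 3.5 ⇔ |xᵢ − 18.72| > 3.5·0.85/0.6745 = 4.41.
So outliers lie outside [14.31, 23.13].
11.45: M = -5.77 → outlier.
12.84: M = -4.67 → outlier.
14.01: M = -3.74 → outlier.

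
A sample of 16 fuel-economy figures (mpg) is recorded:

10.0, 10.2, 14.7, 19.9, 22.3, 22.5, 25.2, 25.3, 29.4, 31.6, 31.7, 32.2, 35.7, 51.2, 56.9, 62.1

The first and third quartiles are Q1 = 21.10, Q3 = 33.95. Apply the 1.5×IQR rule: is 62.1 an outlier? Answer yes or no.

IQR = Q3 − Q1 = 33.95 − 21.10 = 12.85.
Lower fence = Q1 − 1.5·IQR = 21.10 − 19.275 = 1.825.
Upper fence = Q3 + 1.5·IQR = 33.95 + 19.275 = 53.225.
62.1 lies above the upper fence.

yes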